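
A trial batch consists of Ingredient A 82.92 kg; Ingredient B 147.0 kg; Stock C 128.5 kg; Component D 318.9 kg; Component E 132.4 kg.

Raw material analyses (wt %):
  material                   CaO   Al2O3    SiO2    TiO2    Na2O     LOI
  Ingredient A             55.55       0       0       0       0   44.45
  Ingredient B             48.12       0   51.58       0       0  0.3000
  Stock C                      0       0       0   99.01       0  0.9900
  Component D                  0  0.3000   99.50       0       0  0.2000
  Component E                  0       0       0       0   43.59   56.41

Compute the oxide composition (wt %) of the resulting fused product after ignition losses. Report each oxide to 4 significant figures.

All arithmetic carries exact precision at each step. Rounding to four significant digits applies to every mid-chain value as shown; every reported figure is rounded only once. All derived quantities are rebuilt starting from the weights on 695.8 kg of glass in full float precision (glass mass, the totals, yield, the five compositions, ignition loss), as set out in either problem or answer.
Oxide-by-oxide delivered mass:
  CaO: 82.92·0.5555 + 147.0·0.4812 = 116.8 kg
  Al2O3: 318.9·0.003000 = 0.9567 kg
  SiO2: 147.0·0.5158 + 318.9·0.9950 = 393.1 kg
  TiO2: 128.5·0.9901 = 127.2 kg
  Na2O: 132.4·0.4359 = 57.71 kg
LOI: 82.92·0.4445 + 147.0·0.003000 + 128.5·0.009900 + 318.9·0.002000 + 132.4·0.5641 = 113.9 kg
Resulting glass, batch − LOI: 809.7 − 113.9 = 695.8 kg (equal to the oxide-mass sum)
percent by weight: oxide/glass ×100

Glass mass = 695.8 kg (batch 809.7 − LOI 113.9).
Composition: CaO 16.79%, Al2O3 0.1375%, SiO2 56.50%, TiO2 18.28%, Na2O 8.294%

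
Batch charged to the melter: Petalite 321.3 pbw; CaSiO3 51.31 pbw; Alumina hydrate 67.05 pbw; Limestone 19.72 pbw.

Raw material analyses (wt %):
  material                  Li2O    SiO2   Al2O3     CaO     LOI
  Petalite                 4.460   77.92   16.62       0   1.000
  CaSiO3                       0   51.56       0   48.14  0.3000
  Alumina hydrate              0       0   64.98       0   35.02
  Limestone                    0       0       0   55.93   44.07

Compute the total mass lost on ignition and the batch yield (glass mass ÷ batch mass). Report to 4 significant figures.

LOI loss = 35.54 pbw; glass = 423.8 pbw; yield = 92.26%

Each numeric step runs at full float precision throughout — values along the way appear with 4-significant-figure rounding alongside each step — every reported figure is rounded just once — all derived quantities are computed at full float precision (the four compositions, LOI, totals, the yield, net glass mass) starting from the weights for 423.8 pbw of glass exactly as shown in either problem or answer.
LOI of each material in turn:
  Petalite: 321.3 × 0.01000 = 3.213 pbw
  CaSiO3: 51.31 × 0.003000 = 0.1539 pbw
  Alumina hydrate: 67.05 × 0.3502 = 23.48 pbw
  Limestone: 19.72 × 0.4407 = 8.691 pbw
Total LOI = 35.54 pbw
Glass = batch − LOI = 459.4 − 35.54 = 423.8 pbw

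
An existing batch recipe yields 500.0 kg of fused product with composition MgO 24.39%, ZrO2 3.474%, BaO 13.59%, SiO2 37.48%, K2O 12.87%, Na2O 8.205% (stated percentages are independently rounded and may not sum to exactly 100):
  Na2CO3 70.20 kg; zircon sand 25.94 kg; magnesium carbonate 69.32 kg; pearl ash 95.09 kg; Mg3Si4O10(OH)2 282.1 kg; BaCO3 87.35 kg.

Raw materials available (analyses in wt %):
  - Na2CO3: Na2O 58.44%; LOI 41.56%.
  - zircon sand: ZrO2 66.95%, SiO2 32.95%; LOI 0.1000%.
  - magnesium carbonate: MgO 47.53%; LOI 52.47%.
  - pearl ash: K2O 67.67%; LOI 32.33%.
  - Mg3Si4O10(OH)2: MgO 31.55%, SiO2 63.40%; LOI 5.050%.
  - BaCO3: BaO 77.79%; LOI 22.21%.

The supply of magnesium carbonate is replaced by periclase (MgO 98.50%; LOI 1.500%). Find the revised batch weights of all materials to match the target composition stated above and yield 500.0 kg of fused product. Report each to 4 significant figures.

Revised batch per 500.0 kg fused product:
  Na2CO3: 70.20 kg
  zircon sand: 25.94 kg
  periclase: 33.45 kg
  pearl ash: 95.09 kg
  Mg3Si4O10(OH)2: 282.1 kg
  BaCO3: 87.35 kg
Total batch = 594.1 kg; LOI loss = 94.09 kg

All arithmetic runs at full float precision through the solve. The intermediate values are displayed rounded off to 4 significant figures on the page. Every reported value undergoes a single rounding — the derived quantities are rebuilt from the batch weights per 500.0 kg of glass in exact precision (totals, yield, net glass mass, ignition loss, the six compositions), exactly as printed in problem or answer.
Target oxide masses per 500.0 kg fused product:
  MgO: 24.39% × 500.0 = 122.0 kg
  ZrO2: 3.474% × 500.0 = 17.37 kg
  BaO: 13.59% × 500.0 = 67.95 kg
  SiO2: 37.48% × 500.0 = 187.4 kg
  K2O: 12.87% × 500.0 = 64.35 kg
  Na2O: 8.205% × 500.0 = 41.02 kg
Mass-balance tally per oxide per the reported batch figures, on the stated basis (sum by sum, the targets are met up to rounding of the answer):
  MgO: 33.45·0.9850 + 282.1·0.3155 = 122.0 kg (target 122.0 kg)
  ZrO2: 25.94·0.6695 = 17.37 kg (target 17.37 kg)
  BaO: 87.35·0.7779 = 67.95 kg (target 67.95 kg)
  SiO2: 25.94·0.3295 + 282.1·0.6340 = 187.4 kg (target 187.4 kg)
  K2O: 95.09·0.6767 = 64.35 kg (target 64.35 kg)
  Na2O: 70.20·0.5844 = 41.02 kg (target 41.02 kg)
Glass-mass closure: whole batch net of LOI = 500.0 kg (per-oxide target masses sum to 500.0 kg; basis as stated: 500.0 kg — a pure rounding effect).
Adding the batch up: Σ batch = 594.1 kg; Σ batch·LOI gives LOI loss = 94.09 kg; yield = glass ÷ total batch = 84.16%.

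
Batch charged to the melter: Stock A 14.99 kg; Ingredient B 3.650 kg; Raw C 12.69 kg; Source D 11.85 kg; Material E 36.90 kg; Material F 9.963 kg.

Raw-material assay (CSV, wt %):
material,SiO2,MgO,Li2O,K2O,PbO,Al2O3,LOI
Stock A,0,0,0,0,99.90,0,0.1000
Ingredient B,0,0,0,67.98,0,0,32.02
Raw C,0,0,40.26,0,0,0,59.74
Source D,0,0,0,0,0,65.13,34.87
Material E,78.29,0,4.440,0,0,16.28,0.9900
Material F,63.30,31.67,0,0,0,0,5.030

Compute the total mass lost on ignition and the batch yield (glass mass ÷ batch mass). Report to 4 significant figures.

LOI loss = 13.76 kg; glass = 76.28 kg; yield = 84.71%

All arithmetic maintains exact precision all the way through — values along the way appear, rounded to four significant figures, on the page — each reported result is rounded just once. The derived quantities are rebuilt starting from the weights for 76.28 kg of glass in exact precision (six oxide percentages, the yield, ignition loss, the totals, net glass mass) exactly as shown in the problem or answer text.
Loss on ignition, line by line:
  Stock A: 14.99 × 0.001000 = 0.01499 kg
  Ingredient B: 3.650 × 0.3202 = 1.169 kg
  Raw C: 12.69 × 0.5974 = 7.581 kg
  Source D: 11.85 × 0.3487 = 4.132 kg
  Material E: 36.90 × 0.009900 = 0.3653 kg
  Material F: 9.963 × 0.05030 = 0.5011 kg
Total LOI = 13.76 kg
Glass = batch − LOI = 90.04 − 13.76 = 76.28 kg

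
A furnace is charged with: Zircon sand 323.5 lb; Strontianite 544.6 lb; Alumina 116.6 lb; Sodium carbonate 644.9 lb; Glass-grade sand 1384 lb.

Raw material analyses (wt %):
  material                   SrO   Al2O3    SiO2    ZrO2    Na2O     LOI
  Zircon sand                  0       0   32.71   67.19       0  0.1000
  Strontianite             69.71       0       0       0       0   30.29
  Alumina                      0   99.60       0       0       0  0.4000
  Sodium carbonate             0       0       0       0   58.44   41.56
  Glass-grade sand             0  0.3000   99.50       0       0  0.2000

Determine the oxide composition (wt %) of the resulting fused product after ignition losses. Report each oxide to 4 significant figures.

Values along the way are printed with 4-significant-figure rounding as written — every computation runs at exact precision at each step; each reported figure undergoes a single rounding — all derived quantities, including the five compositions, net glass mass, the yield, totals, ignition loss, are re-derived from the weighed amounts for 2577 lb of glass in exact precision as written in question or answer.
Mass of each oxide from the mix:
  SrO: 544.6·0.6971 = 379.6 lb
  Al2O3: 116.6·0.9960 + 1384·0.003000 = 120.3 lb
  SiO2: 323.5·0.3271 + 1384·0.9950 = 1483 lb
  ZrO2: 323.5·0.6719 = 217.4 lb
  Na2O: 644.9·0.5844 = 376.9 lb
LOI: 323.5·0.001000 + 544.6·0.3029 + 116.6·0.004000 + 644.9·0.4156 + 1384·0.002000 = 436.5 lb
The glass mass, total less LOI, = 3014 − 436.5 = 2577 lb (equal to the oxide-mass sum)
each wt % is 100 × oxide ÷ glass

Glass mass = 2577 lb (batch 3014 − LOI 436.5).
Composition: SrO 14.73%, Al2O3 4.668%, SiO2 57.54%, ZrO2 8.434%, Na2O 14.62%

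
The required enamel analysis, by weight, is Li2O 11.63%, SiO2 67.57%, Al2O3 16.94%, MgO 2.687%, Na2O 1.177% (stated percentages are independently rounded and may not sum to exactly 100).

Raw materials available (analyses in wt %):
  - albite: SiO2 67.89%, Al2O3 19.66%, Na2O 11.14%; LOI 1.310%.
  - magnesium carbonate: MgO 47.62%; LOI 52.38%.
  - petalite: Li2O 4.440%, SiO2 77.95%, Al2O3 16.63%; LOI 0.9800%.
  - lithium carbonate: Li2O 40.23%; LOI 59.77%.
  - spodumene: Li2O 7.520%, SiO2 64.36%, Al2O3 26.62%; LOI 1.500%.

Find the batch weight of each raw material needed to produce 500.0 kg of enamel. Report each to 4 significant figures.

Batch per 500.0 kg enamel:
  albite: 52.83 kg
  magnesium carbonate: 28.21 kg
  petalite: 324.1 kg
  lithium carbonate: 94.44 kg
  spodumene: 76.71 kg
Total batch = 576.3 kg; LOI loss = 76.24 kg; yield = 86.77%

Values along the way appear, with 4-significant-digit rounding, alongside each step — the whole derivation holds full precision at every stage. Exactly one rounding goes into each reported number — all derived quantities are re-derived using the weight values on 500.0 kg of glass at exact precision (the five compositions, ignition loss, glass mass, the yield, totals), exactly as printed in the question or the answer.
The oxide mass targets at 500.0 kg enamel:
  Li2O: 11.63% × 500.0 = 58.15 kg
  SiO2: 67.57% × 500.0 = 337.8 kg
  Al2O3: 16.94% × 500.0 = 84.70 kg
  MgO: 2.687% × 500.0 = 13.44 kg
  Na2O: 1.177% × 500.0 = 5.885 kg
Verifying the oxide balance given the weights on record, at the basis given (every target is met by its sum exact up to rounding of places):
  Li2O: 324.1·0.04440 + 94.44·0.4023 + 76.71·0.07520 = 58.15 kg (target 58.15 kg)
  SiO2: 52.83·0.6789 + 324.1·0.7795 + 76.71·0.6436 = 337.9 kg (target 337.8 kg)
  Al2O3: 52.83·0.1966 + 324.1·0.1663 + 76.71·0.2662 = 84.70 kg (target 84.70 kg)
  MgO: 28.21·0.4762 = 13.43 kg (target 13.44 kg)
  Na2O: 52.83·0.1114 = 5.885 kg (target 5.885 kg)
Auditing the glass mass value: batch total minus LOI = 500.0 kg (the Σ of target masses is 500.0 kg; stated basis 500.0 kg — deltas are rounding alone).
Summing the batch: Σ batch = 576.3 kg; LOI removed, Σ of batch·LOI: 76.24 kg; as yield: glass ÷ batch → 86.77%.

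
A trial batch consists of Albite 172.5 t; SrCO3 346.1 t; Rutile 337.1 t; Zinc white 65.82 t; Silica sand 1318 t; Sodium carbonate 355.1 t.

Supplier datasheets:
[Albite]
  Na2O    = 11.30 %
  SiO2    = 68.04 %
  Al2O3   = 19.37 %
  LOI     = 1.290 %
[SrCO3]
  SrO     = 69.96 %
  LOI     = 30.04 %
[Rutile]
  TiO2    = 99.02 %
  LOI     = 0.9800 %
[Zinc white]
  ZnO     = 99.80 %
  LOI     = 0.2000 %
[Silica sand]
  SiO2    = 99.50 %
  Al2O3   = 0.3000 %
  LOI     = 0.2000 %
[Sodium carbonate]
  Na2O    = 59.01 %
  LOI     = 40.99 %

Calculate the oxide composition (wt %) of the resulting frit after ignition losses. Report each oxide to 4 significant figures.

Glass mass = 2337 t (batch 2595 − LOI 257.8).
Composition: Na2O 9.801%, TiO2 14.28%, SiO2 61.14%, SrO 10.36%, ZnO 2.811%, Al2O3 1.599%

Every computation holds full float precision in all steps. Mid-chain values are displayed with 4-significant-digit rounding in the printout; a single rounding yields every reported figure; all derived quantities (totals, the six compositions, yield, LOI, net glass mass) are computed from the weighed amounts per 2337 t of glass in exact precision, as they appear in problem or answer.
Delivered oxide masses:
  Na2O: 172.5·0.1130 + 355.1·0.5901 = 229.0 t
  TiO2: 337.1·0.9902 = 333.8 t
  SiO2: 172.5·0.6804 + 1318·0.9950 = 1429 t
  SrO: 346.1·0.6996 = 242.1 t
  ZnO: 65.82·0.9980 = 65.69 t
  Al2O3: 172.5·0.1937 + 1318·0.003000 = 37.37 t
LOI: 172.5·0.01290 + 346.1·0.3004 + 337.1·0.009800 + 65.82·0.002000 + 1318·0.002000 + 355.1·0.4099 = 257.8 t
The glass mass, total less LOI, = 2595 − 257.8 = 2337 t (equal to the oxide-mass sum)
wt %: oxide over glass, times 100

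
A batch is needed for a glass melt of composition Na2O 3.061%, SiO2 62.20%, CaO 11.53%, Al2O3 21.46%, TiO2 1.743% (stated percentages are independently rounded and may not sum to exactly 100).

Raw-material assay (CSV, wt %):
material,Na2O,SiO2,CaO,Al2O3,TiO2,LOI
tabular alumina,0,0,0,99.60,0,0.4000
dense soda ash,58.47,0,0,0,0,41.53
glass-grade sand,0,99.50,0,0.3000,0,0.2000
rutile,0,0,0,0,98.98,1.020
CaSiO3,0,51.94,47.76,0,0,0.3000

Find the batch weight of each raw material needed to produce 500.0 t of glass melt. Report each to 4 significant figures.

Intermediates are printed (rounded to four significant digits) at each printed step; all arithmetic keeps exact precision all the way through. Every reported value undergoes a single rounding. The derived quantities (totals, five oxide percentages, LOI, net glass mass, yield) are re-derived from the batch weights at 500.0 t of glass at full precision, exactly as printed in the problem or answer text.
Oxide mass targets, per 500.0 t glass melt:
  Na2O: 3.061% × 500.0 = 15.30 t
  SiO2: 62.20% × 500.0 = 311.0 t
  CaO: 11.53% × 500.0 = 57.65 t
  Al2O3: 21.46% × 500.0 = 107.3 t
  TiO2: 1.743% × 500.0 = 8.715 t
Verifying the oxide balance using the reported weights, relative to the basis at hand (every target is met by its sum given rounding of the digits):
  Na2O: 26.18·0.5847 = 15.31 t (target 15.30 t)
  SiO2: 249.6·0.9950 + 120.7·0.5194 = 311.0 t (target 311.0 t)
  CaO: 120.7·0.4776 = 57.65 t (target 57.65 t)
  Al2O3: 107.0·0.9960 + 249.6·0.003000 = 107.3 t (target 107.3 t)
  TiO2: 8.805·0.9898 = 8.715 t (target 8.715 t)
Glass-mass bookkeeping: net batch after ignition = 500.0 t (targets for the oxides total 500.0 t; versus the stated basis of 500.0 t — differing by rounding only).
Total batch = Σ batch = 512.3 t; loss to ignition Σ batch·LOI = 12.25 t; yield, glass over the total, = 97.61%.

Batch per 500.0 t glass melt:
  tabular alumina: 107.0 t
  dense soda ash: 26.18 t
  glass-grade sand: 249.6 t
  rutile: 8.805 t
  CaSiO3: 120.7 t
Total batch = 512.3 t; LOI loss = 12.25 t; yield = 97.61%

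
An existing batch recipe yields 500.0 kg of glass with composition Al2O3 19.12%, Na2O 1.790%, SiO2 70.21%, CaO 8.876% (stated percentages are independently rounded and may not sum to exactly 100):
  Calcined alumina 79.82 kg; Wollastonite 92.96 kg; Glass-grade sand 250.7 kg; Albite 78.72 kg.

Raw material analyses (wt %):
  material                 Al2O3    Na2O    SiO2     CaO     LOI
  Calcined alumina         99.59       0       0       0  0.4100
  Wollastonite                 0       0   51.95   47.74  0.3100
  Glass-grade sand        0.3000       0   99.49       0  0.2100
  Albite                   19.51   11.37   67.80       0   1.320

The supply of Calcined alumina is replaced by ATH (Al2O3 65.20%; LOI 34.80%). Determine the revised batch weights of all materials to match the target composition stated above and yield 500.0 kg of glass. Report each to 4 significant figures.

The working math carries full precision at all times. Intermediates are shown, rounded to 4 significant figures, across the worked steps. Every reported number sees exactly one rounding; all derived quantities (ignition loss, the four compositions, yield, net glass mass, totals) are carried using the weight values for 500.0 kg of glass at full precision as written in the question or the answer.
The oxide mass targets at 500.0 kg glass:
  Al2O3: 19.12% × 500.0 = 95.60 kg
  Na2O: 1.790% × 500.0 = 8.950 kg
  SiO2: 70.21% × 500.0 = 351.0 kg
  CaO: 8.876% × 500.0 = 44.38 kg
Oxide-by-oxide audit per the reported batch figures, relative to the basis at hand (sum by sum, the targets are met inside rounding margins):
  Al2O3: 121.9·0.6520 + 250.7·0.003000 + 78.72·0.1951 = 95.59 kg (target 95.60 kg)
  Na2O: 78.72·0.1137 = 8.950 kg (target 8.950 kg)
  SiO2: 92.96·0.5195 + 250.7·0.9949 + 78.72·0.6780 = 351.1 kg (target 351.0 kg)
  CaO: 92.96·0.4774 = 44.38 kg (target 44.38 kg)
Glass-mass closure: batch Σ − ignition loss = 500.0 kg (targets for the oxides total 500.0 kg; with the basis standing at 500.0 kg — a pure rounding effect).
Adding the batch up: Σ batch = 544.3 kg; LOI removed, Σ of batch·LOI: 44.27 kg; as yield: glass ÷ batch → 91.87%.

Revised batch per 500.0 kg glass:
  ATH: 121.9 kg
  Wollastonite: 92.96 kg
  Glass-grade sand: 250.7 kg
  Albite: 78.72 kg
Total batch = 544.3 kg; LOI loss = 44.27 kg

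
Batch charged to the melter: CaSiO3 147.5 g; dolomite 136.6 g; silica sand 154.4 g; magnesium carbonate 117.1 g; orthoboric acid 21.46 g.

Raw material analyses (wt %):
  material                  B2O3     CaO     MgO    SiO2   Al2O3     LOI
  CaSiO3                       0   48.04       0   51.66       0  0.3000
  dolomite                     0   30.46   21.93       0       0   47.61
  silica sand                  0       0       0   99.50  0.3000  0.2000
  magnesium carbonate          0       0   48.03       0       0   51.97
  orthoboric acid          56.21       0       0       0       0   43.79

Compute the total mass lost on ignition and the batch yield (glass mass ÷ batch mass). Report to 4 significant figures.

Mid-chain values are shown, rounded to four significant figures, at each printed step. Every computation keeps full precision all the way through — every reported number is rounded a single time. Derived quantities are re-derived starting from the weights on 441.0 g of glass in full precision (the five compositions, ignition loss, glass mass, yield, totals) as they appear in either problem or answer.
LOI of each material in turn:
  CaSiO3: 147.5 × 0.003000 = 0.4425 g
  dolomite: 136.6 × 0.4761 = 65.04 g
  silica sand: 154.4 × 0.002000 = 0.3088 g
  magnesium carbonate: 117.1 × 0.5197 = 60.86 g
  orthoboric acid: 21.46 × 0.4379 = 9.397 g
Total LOI = 136.0 g
Glass = batch − LOI = 577.1 − 136.0 = 441.0 g

LOI loss = 136.0 g; glass = 441.0 g; yield = 76.43%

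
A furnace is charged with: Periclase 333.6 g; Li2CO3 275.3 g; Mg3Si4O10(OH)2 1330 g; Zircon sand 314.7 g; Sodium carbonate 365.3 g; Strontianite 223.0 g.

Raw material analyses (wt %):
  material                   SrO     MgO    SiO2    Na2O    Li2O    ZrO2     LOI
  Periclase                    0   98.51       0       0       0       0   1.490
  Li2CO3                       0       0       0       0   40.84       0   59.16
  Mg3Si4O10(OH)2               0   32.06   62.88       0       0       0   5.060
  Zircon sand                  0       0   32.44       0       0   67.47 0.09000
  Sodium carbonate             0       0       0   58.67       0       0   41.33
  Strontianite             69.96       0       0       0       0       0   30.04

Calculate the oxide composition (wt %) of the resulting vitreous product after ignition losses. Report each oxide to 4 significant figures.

Rounding to four significant digits applies to each working value as printed. All internal work holds exact precision at every stage. Each reported result sees exactly one rounding. All derived quantities (glass mass, yield, the six compositions, LOI, the totals) are computed in full precision starting from the weights on 2389 g of glass, as given in question or answer.
Per-oxide mass from batch:
  SrO: 223.0·0.6996 = 156.0 g
  MgO: 333.6·0.9851 + 1330·0.3206 = 755.0 g
  SiO2: 1330·0.6288 + 314.7·0.3244 = 938.4 g
  Na2O: 365.3·0.5867 = 214.3 g
  Li2O: 275.3·0.4084 = 112.4 g
  ZrO2: 314.7·0.6747 = 212.3 g
LOI: 333.6·0.01490 + 275.3·0.5916 + 1330·0.05060 + 314.7·9.000e-04 + 365.3·0.4133 + 223.0·0.3004 = 453.4 g
Resulting glass, batch − LOI: 2842 − 453.4 = 2389 g (matching Σ of the oxides)
wt %: oxide over glass, times 100

Glass mass = 2389 g (batch 2842 − LOI 453.4).
Composition: SrO 6.532%, MgO 31.61%, SiO2 39.29%, Na2O 8.973%, Li2O 4.707%, ZrO2 8.890%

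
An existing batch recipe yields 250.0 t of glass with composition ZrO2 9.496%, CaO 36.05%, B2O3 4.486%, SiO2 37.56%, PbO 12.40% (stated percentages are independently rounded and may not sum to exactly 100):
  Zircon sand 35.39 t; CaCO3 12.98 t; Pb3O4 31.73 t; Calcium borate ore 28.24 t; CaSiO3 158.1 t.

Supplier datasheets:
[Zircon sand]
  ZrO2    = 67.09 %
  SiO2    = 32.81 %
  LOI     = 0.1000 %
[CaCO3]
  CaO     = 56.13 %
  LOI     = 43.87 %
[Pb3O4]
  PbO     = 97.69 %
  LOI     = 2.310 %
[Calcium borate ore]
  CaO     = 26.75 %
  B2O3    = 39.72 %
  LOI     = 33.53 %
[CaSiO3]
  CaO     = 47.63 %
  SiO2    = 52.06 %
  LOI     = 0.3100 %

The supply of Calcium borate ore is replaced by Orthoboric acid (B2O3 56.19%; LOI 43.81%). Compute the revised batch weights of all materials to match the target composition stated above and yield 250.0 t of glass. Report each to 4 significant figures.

Mid-chain values are printed rounded to four significant figures on the page. All internal work runs at full float precision all the way through. Each reported result is rounded a single time; the derived quantities (totals, LOI, the yield, net glass mass, the five compositions) are recomputed starting from the weights at 250.0 t of glass at full float precision precisely as stated by problem or answer.
Oxide mass targets, per 250.0 t glass:
  ZrO2: 9.496% × 250.0 = 23.74 t
  CaO: 36.05% × 250.0 = 90.12 t
  B2O3: 4.486% × 250.0 = 11.22 t
  SiO2: 37.56% × 250.0 = 93.90 t
  PbO: 12.40% × 250.0 = 31.00 t
Per-oxide balance check using the reported weights, per the basis as stated (sum by sum, the targets are met within answer rounding):
  ZrO2: 35.39·0.6709 = 23.74 t (target 23.74 t)
  CaO: 26.43·0.5613 + 158.1·0.4763 = 90.14 t (target 90.12 t)
  B2O3: 19.96·0.5619 = 11.22 t (target 11.22 t)
  SiO2: 35.39·0.3281 + 158.1·0.5206 = 93.92 t (target 93.90 t)
  PbO: 31.73·0.9769 = 31.00 t (target 31.00 t)
Glass-mass bookkeeping: batch Σ − ignition loss = 250.0 t (summing oxide targets gives 250.0 t; against the stated basis, 250.0 t — a pure rounding effect).
Batch total: Σ batch = 271.6 t; the LOI term Σ batch·LOI equals 21.60 t; the yield ratio, glass ÷ batch: 92.05%.

Revised batch per 250.0 t glass:
  Zircon sand: 35.39 t
  CaCO3: 26.43 t
  Pb3O4: 31.73 t
  Orthoboric acid: 19.96 t
  CaSiO3: 158.1 t
Total batch = 271.6 t; LOI loss = 21.60 t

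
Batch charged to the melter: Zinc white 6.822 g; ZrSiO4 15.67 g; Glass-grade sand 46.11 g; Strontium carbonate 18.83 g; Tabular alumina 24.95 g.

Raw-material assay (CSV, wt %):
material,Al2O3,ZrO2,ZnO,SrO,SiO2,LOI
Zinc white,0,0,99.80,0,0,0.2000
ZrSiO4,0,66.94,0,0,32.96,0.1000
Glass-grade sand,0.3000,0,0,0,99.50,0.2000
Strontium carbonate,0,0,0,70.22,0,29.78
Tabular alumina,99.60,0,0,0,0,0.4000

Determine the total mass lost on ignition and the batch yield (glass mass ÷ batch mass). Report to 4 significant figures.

LOI loss = 5.829 g; glass = 106.6 g; yield = 94.81%

Intermediates are displayed (rounded to 4 significant digits) within the worked lines. Every computation carries exact precision in every operation. Exactly one rounding is applied to every reported result. The derived quantities, which include yield, LOI, five oxide percentages, glass mass, the totals, are re-derived in full float precision, exactly as shown in the problem or the answer, using the weight values at 106.6 g of glass.
Material-by-material LOI:
  Zinc white: 6.822 × 0.002000 = 0.01364 g
  ZrSiO4: 15.67 × 0.001000 = 0.01567 g
  Glass-grade sand: 46.11 × 0.002000 = 0.09222 g
  Strontium carbonate: 18.83 × 0.2978 = 5.608 g
  Tabular alumina: 24.95 × 0.004000 = 0.09980 g
Total LOI = 5.829 g
Glass = batch − LOI = 112.4 − 5.829 = 106.6 g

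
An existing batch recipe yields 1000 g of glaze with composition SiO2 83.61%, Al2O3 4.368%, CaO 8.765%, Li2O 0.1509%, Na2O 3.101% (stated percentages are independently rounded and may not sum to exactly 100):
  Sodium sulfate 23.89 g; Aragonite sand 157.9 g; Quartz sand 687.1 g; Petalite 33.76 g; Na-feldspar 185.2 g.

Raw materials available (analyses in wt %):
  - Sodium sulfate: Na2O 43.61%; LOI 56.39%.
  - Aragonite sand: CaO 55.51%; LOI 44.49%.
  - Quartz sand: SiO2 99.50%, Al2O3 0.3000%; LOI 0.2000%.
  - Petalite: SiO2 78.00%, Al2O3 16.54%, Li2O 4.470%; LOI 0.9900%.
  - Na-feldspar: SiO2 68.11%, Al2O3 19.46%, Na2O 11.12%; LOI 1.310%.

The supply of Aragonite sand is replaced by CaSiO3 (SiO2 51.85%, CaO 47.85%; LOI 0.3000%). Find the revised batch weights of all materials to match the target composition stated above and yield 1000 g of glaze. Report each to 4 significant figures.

Revised batch per 1000 g glaze:
  Sodium sulfate: 23.51 g
  CaSiO3: 183.2 g
  Quartz sand: 590.6 g
  Petalite: 33.76 g
  Na-feldspar: 186.7 g
Total batch = 1018 g; LOI loss = 17.77 g

In-progress results appear (rounded to four significant figures) between the steps. The working math holds full precision from first step to last — each reported number takes a single rounding; all derived quantities are re-derived starting from the weights on 1000 g of glass at exact precision (the yield, five oxide percentages, the totals, glass mass, LOI), as they appear in either problem or answer.
Per-oxide target masses for 1000 g glaze:
  SiO2: 83.61% × 1000 = 836.1 g
  Al2O3: 4.368% × 1000 = 43.68 g
  CaO: 8.765% × 1000 = 87.65 g
  Li2O: 0.1509% × 1000 = 1.509 g
  Na2O: 3.101% × 1000 = 31.01 g
Mass-balance tally per oxide per the reported batch figures, versus the basis set out (sums match the target masses modulo rounding of the values):
  SiO2: 183.2·0.5185 + 590.6·0.9950 + 33.76·0.7800 + 186.7·0.6811 = 836.1 g (target 836.1 g)
  Al2O3: 590.6·0.003000 + 33.76·0.1654 + 186.7·0.1946 = 43.69 g (target 43.68 g)
  CaO: 183.2·0.4785 = 87.66 g (target 87.65 g)
  Li2O: 33.76·0.04470 = 1.509 g (target 1.509 g)
  Na2O: 23.51·0.4361 + 186.7·0.1112 = 31.01 g (target 31.01 g)
Glass-mass closure: the batch minus its LOI: 1000 g (the Σ of target masses is 999.9 g; with the basis standing at 1000 g — rounding explains the deltas).
Batch grand total — Σ batch = 1018 g; LOI loss = Σ batch·LOI = 17.77 g; the yield ratio, glass ÷ batch: 98.25%.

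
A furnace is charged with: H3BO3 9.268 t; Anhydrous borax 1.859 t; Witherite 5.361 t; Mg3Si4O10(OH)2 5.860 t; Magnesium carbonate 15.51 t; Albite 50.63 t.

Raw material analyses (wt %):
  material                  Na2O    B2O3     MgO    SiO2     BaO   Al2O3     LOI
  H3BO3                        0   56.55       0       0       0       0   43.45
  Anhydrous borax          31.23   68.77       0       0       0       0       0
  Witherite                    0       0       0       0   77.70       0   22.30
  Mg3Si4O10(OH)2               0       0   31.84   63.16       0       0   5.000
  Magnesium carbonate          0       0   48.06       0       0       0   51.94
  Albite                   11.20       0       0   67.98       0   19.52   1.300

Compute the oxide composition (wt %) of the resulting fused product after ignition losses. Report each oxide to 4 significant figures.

Values along the way are printed (rounded to 4 significant figures) alongside each step — all arithmetic keeps full float precision at each step — every reported number takes exactly one rounding. Derived quantities are recomputed starting from the weights at 74.26 t of glass at exact precision (the six compositions, yield, net glass mass, totals, ignition loss), exactly as printed in the problem or answer text.
Per-oxide mass from batch:
  Na2O: 1.859·0.3123 + 50.63·0.1120 = 6.251 t
  B2O3: 9.268·0.5655 + 1.859·0.6877 = 6.519 t
  MgO: 5.860·0.3184 + 15.51·0.4806 = 9.320 t
  SiO2: 5.860·0.6316 + 50.63·0.6798 = 38.12 t
  BaO: 5.361·0.7770 = 4.165 t
  Al2O3: 50.63·0.1952 = 9.883 t
LOI: 9.268·0.4345 + 5.361·0.2230 + 5.860·0.05000 + 15.51·0.5194 + 50.63·0.01300 = 14.23 t
Resulting glass, batch − LOI: 88.49 − 14.23 = 74.26 t (matching Σ of the oxides)
wt % = oxide mass / glass mass × 100

Glass mass = 74.26 t (batch 88.49 − LOI 14.23).
Composition: Na2O 8.418%, B2O3 8.779%, MgO 12.55%, SiO2 51.33%, BaO 5.609%, Al2O3 13.31%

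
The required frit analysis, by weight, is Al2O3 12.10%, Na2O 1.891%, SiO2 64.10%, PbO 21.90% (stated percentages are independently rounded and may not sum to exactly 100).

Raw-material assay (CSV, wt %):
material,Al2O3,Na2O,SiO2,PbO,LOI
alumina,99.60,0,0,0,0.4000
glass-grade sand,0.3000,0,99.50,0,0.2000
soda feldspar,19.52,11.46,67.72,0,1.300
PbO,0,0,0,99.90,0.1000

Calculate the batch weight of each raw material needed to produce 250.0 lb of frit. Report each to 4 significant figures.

Batch per 250.0 lb frit:
  alumina: 21.89 lb
  glass-grade sand: 133.0 lb
  soda feldspar: 41.25 lb
  PbO: 54.80 lb
Total batch = 250.9 lb; LOI loss = 0.9446 lb; yield = 99.62%

Intermediates are shown, rounded to four significant digits, in the working. Every computation runs at exact precision in all steps — a single rounding produces every reported figure — all derived quantities (the totals, ignition loss, the four compositions, yield, net glass mass) are computed using the weight values for 250.0 lb of glass in exact precision, as quoted within the problem or answer text.
Target masses of each oxide per 250.0 lb frit:
  Al2O3: 12.10% × 250.0 = 30.25 lb
  Na2O: 1.891% × 250.0 = 4.728 lb
  SiO2: 64.10% × 250.0 = 160.2 lb
  PbO: 21.90% × 250.0 = 54.75 lb
Verifying the oxide balance per the reported batch figures, per the basis as stated (every target is met by its sum up to rounding of the answer):
  Al2O3: 21.89·0.9960 + 133.0·0.003000 + 41.25·0.1952 = 30.25 lb (target 30.25 lb)
  Na2O: 41.25·0.1146 = 4.727 lb (target 4.728 lb)
  SiO2: 133.0·0.9950 + 41.25·0.6772 = 160.3 lb (target 160.2 lb)
  PbO: 54.80·0.9990 = 54.75 lb (target 54.75 lb)
Glass-mass bookkeeping: whole batch net of LOI = 250.0 lb (the targets, summed, come to 250.0 lb; against the stated basis, 250.0 lb — rounding explains the deltas).
Batch grand total — Σ batch = 250.9 lb; LOI removed, Σ of batch·LOI: 0.9446 lb; the yield ratio, glass ÷ batch: 99.62%.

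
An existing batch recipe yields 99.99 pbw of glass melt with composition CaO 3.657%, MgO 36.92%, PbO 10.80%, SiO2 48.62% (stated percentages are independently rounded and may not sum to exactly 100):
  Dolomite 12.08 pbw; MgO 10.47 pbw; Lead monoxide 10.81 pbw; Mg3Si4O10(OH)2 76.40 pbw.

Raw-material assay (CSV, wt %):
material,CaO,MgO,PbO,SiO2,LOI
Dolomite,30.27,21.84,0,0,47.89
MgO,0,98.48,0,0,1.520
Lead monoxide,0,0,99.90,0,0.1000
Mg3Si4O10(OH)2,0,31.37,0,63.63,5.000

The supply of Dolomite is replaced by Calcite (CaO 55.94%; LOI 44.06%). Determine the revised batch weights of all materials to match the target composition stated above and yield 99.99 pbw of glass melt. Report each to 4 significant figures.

Revised batch per 99.99 pbw glass melt:
  Calcite: 6.537 pbw
  MgO: 13.15 pbw
  Lead monoxide: 10.81 pbw
  Mg3Si4O10(OH)2: 76.40 pbw
Total batch = 106.9 pbw; LOI loss = 6.911 pbw

Each numeric step keeps exact precision end to end. Working values are displayed rounded to 4 significant digits when written out. Each reported value carries a single rounding — the derived quantities, which include net glass mass, totals, yield, LOI, four oxide percentages, are computed in full precision, as given in the problem or answer text, from the batch weights for 99.99 pbw of glass.
Oxide mass targets, per 99.99 pbw glass melt:
  CaO: 3.657% × 99.99 = 3.657 pbw
  MgO: 36.92% × 99.99 = 36.92 pbw
  PbO: 10.80% × 99.99 = 10.80 pbw
  SiO2: 48.62% × 99.99 = 48.62 pbw
A balance pass over the oxides, using the reported weights, on the stated basis (sums match the target masses once rounding is allowed for):
  CaO: 6.537·0.5594 = 3.657 pbw (target 3.657 pbw)
  MgO: 13.15·0.9848 + 76.40·0.3137 = 36.92 pbw (target 36.92 pbw)
  PbO: 10.81·0.9990 = 10.80 pbw (target 10.80 pbw)
  SiO2: 76.40·0.6363 = 48.61 pbw (target 48.62 pbw)
Auditing the glass mass value: batch total minus LOI = 99.99 pbw (summing oxide targets gives 99.99 pbw; with the basis standing at 99.99 pbw — a pure rounding effect).
Adding the batch up: Σ batch = 106.9 pbw; LOI loss = Σ batch·LOI = 6.911 pbw; yield = glass ÷ total batch = 93.53%.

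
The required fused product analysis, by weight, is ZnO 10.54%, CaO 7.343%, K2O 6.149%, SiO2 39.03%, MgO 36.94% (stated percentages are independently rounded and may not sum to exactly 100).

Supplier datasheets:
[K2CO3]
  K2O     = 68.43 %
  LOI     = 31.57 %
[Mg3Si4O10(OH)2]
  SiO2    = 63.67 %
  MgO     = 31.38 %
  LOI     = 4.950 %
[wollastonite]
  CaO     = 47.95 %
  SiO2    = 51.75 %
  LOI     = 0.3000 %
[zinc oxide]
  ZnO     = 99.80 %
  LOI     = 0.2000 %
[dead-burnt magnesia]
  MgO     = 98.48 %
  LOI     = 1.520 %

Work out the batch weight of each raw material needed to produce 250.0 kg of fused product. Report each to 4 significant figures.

Batch per 250.0 kg fused product:
  K2CO3: 22.46 kg
  Mg3Si4O10(OH)2: 122.1 kg
  wollastonite: 38.28 kg
  zinc oxide: 26.40 kg
  dead-burnt magnesia: 54.86 kg
Total batch = 264.1 kg; LOI loss = 14.14 kg; yield = 94.65%

The whole derivation holds full float precision end to end — in-progress results are shown, with 4-significant-digit rounding, in the working. Each reported figure sees exactly one rounding — the derived quantities, which include net glass mass, the totals, five oxide percentages, the yield, LOI, are computed at exact precision, exactly as shown in question or answer, from the weighed amounts for 250.0 kg of glass.
Target masses of each oxide per 250.0 kg fused product:
  ZnO: 10.54% × 250.0 = 26.35 kg
  CaO: 7.343% × 250.0 = 18.36 kg
  K2O: 6.149% × 250.0 = 15.37 kg
  SiO2: 39.03% × 250.0 = 97.58 kg
  MgO: 36.94% × 250.0 = 92.35 kg
Per-oxide balance check with the batch weights as given, relative to the basis at hand (every target is met by its sum inside rounding margins):
  ZnO: 26.40·0.9980 = 26.35 kg (target 26.35 kg)
  CaO: 38.28·0.4795 = 18.36 kg (target 18.36 kg)
  K2O: 22.46·0.6843 = 15.37 kg (target 15.37 kg)
  SiO2: 122.1·0.6367 + 38.28·0.5175 = 97.55 kg (target 97.58 kg)
  MgO: 122.1·0.3138 + 54.86·0.9848 = 92.34 kg (target 92.35 kg)
Mass balance on the glass: net batch after ignition = 250.0 kg (targets for the oxides total 250.0 kg; against the stated basis, 250.0 kg — gaps are rounding artifacts).
Batch total: Σ batch = 264.1 kg; Σ batch·LOI gives LOI loss = 14.14 kg; yield: glass divided by total = 94.65%.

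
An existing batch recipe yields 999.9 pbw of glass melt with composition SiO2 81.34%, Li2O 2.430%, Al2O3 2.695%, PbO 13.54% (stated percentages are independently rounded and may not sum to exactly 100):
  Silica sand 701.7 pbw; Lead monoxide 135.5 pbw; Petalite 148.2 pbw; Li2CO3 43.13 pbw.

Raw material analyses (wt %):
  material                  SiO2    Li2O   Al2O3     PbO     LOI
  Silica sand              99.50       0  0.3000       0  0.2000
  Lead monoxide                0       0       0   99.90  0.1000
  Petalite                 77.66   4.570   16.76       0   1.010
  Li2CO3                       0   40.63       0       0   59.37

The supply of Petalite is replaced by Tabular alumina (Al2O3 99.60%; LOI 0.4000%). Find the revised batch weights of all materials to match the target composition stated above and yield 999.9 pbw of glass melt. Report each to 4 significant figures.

Revised batch per 999.9 pbw glass melt:
  Silica sand: 817.4 pbw
  Lead monoxide: 135.5 pbw
  Tabular alumina: 24.59 pbw
  Li2CO3: 59.80 pbw
Total batch = 1037 pbw; LOI loss = 37.37 pbw

Values along the way are shown, rounded to four significant figures, on the page — each numeric step carries full precision end to end — each reported number is rounded only once; the derived quantities are carried from the weighed amounts per 999.9 pbw of glass in full float precision (totals, yield, LOI, four oxide percentages, glass mass), as quoted within either problem or answer.
The oxide mass targets at 999.9 pbw glass melt:
  SiO2: 81.34% × 999.9 = 813.3 pbw
  Li2O: 2.430% × 999.9 = 24.30 pbw
  Al2O3: 2.695% × 999.9 = 26.95 pbw
  PbO: 13.54% × 999.9 = 135.4 pbw
Balance tally, oxide-wise, on the weights just shown, per the basis as stated (each sum matches its target mass up to rounding of the answer):
  SiO2: 817.4·0.9950 = 813.3 pbw (target 813.3 pbw)
  Li2O: 59.80·0.4063 = 24.30 pbw (target 24.30 pbw)
  Al2O3: 817.4·0.003000 + 24.59·0.9960 = 26.94 pbw (target 26.95 pbw)
  PbO: 135.5·0.9990 = 135.4 pbw (target 135.4 pbw)
Consistency of the glass mass: batch Σ − ignition loss = 999.9 pbw (targets for the oxides total 999.9 pbw; against the stated basis, 999.9 pbw — gaps are rounding artifacts).
Total batch = Σ batch = 1037 pbw; Σ batch·LOI gives LOI loss = 37.37 pbw; yield: glass divided by total = 96.40%.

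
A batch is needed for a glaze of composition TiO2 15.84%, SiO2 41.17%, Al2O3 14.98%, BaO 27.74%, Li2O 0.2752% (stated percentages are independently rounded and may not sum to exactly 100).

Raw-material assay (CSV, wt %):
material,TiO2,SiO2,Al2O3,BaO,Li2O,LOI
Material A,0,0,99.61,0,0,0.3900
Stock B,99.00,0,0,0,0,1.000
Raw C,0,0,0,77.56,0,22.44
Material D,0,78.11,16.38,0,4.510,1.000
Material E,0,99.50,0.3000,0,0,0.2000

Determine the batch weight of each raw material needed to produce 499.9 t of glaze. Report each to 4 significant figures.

Batch per 499.9 t glaze:
  Material A: 69.61 t
  Stock B: 79.98 t
  Raw C: 178.8 t
  Material D: 30.50 t
  Material E: 182.9 t
Total batch = 541.8 t; LOI loss = 41.86 t; yield = 92.27%

Rounding to four significant figures governs each working value as displayed. The working math holds full float precision from start to finish; every reported figure receives exactly one rounding — derived quantities are rebuilt in full precision (the yield, net glass mass, LOI, the five compositions, totals) from the weighed amounts on 499.9 t of glass, as written in the question or the answer.
Target oxide masses per 499.9 t glaze:
  TiO2: 15.84% × 499.9 = 79.18 t
  SiO2: 41.17% × 499.9 = 205.8 t
  Al2O3: 14.98% × 499.9 = 74.89 t
  BaO: 27.74% × 499.9 = 138.7 t
  Li2O: 0.2752% × 499.9 = 1.376 t
Balance tally, oxide-wise, applying the batch weights above, for the quoted basis mass (each sum matches its target mass inside rounding margins):
  TiO2: 79.98·0.9900 = 79.18 t (target 79.18 t)
  SiO2: 30.50·0.7811 + 182.9·0.9950 = 205.8 t (target 205.8 t)
  Al2O3: 69.61·0.9961 + 30.50·0.1638 + 182.9·0.003000 = 74.88 t (target 74.89 t)
  BaO: 178.8·0.7756 = 138.7 t (target 138.7 t)
  Li2O: 30.50·0.04510 = 1.376 t (target 1.376 t)
Mass balance on the glass: batch total minus LOI = 499.9 t (per-oxide target masses sum to 499.9 t; stated basis 499.9 t — deltas are rounding alone).
Whole-batch sum: Σ batch = 541.8 t; Σ batch·LOI gives LOI loss = 41.86 t; yield, glass over the total, = 92.27%.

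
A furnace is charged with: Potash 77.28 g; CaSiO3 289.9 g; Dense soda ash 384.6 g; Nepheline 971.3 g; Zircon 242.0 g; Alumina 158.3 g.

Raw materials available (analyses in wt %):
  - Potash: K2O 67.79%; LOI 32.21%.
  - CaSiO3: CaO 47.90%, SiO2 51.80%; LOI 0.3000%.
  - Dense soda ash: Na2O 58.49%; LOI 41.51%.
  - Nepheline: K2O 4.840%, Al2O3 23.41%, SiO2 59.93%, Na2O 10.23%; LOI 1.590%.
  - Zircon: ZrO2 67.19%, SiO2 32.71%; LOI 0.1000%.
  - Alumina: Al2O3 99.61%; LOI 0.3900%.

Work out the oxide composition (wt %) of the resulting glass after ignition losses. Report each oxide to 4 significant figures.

All internal work carries exact precision at every stage — values along the way are displayed (rounded to four significant digits) between the steps. Every reported result takes a single rounding; the derived quantities, which include totals, yield, glass mass, LOI, the six compositions, are computed at full precision, precisely as stated by either problem or answer, from the batch weights per 1922 g of glass.
Mass of each oxide from the mix:
  ZrO2: 242.0·0.6719 = 162.6 g
  K2O: 77.28·0.6779 + 971.3·0.04840 = 99.40 g
  CaO: 289.9·0.4790 = 138.9 g
  Al2O3: 971.3·0.2341 + 158.3·0.9961 = 385.1 g
  SiO2: 289.9·0.5180 + 971.3·0.5993 + 242.0·0.3271 = 811.4 g
  Na2O: 384.6·0.5849 + 971.3·0.1023 = 324.3 g
LOI: 77.28·0.3221 + 289.9·0.003000 + 384.6·0.4151 + 971.3·0.01590 + 242.0·0.001000 + 158.3·0.003900 = 201.7 g
Glass mass = batch − LOI = 2123 − 201.7 = 1922 g (the oxide masses sum to this)
percent share: oxide ÷ glass, ×100

Glass mass = 1922 g (batch 2123 − LOI 201.7).
Composition: ZrO2 8.461%, K2O 5.173%, CaO 7.226%, Al2O3 20.04%, SiO2 42.23%, Na2O 16.88%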